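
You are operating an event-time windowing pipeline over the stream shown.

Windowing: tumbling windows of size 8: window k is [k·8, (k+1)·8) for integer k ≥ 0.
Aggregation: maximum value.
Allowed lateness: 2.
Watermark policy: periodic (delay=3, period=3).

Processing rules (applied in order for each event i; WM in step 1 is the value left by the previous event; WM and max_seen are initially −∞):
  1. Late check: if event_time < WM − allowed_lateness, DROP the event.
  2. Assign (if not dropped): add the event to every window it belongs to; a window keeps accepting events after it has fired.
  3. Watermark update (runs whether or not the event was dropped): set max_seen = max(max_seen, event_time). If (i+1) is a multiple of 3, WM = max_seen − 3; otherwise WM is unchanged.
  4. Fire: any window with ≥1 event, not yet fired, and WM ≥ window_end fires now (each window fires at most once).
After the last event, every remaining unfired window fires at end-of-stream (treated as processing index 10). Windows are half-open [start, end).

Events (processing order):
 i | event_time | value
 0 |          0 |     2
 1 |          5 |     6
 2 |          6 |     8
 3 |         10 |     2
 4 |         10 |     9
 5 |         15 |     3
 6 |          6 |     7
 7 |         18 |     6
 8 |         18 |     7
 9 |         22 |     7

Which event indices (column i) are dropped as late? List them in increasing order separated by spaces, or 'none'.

i=0 t=0 v=2: → [0,8); WM=−∞
i=1 t=5 v=6: → [0,8); WM=−∞
i=2 t=6 v=8: → [0,8); WM=3
i=3 t=10 v=2: → [8,16); WM=3
i=4 t=10 v=9: → [8,16); WM=3
i=5 t=15 v=3: → [8,16); WM=12; [0,8) fires=8
i=6 t=6 v=7: DROP (t<12-2); WM=12
i=7 t=18 v=6: → [16,24); WM=12
i=8 t=18 v=7: → [16,24); WM=15
i=9 t=22 v=7: → [16,24); WM=15

6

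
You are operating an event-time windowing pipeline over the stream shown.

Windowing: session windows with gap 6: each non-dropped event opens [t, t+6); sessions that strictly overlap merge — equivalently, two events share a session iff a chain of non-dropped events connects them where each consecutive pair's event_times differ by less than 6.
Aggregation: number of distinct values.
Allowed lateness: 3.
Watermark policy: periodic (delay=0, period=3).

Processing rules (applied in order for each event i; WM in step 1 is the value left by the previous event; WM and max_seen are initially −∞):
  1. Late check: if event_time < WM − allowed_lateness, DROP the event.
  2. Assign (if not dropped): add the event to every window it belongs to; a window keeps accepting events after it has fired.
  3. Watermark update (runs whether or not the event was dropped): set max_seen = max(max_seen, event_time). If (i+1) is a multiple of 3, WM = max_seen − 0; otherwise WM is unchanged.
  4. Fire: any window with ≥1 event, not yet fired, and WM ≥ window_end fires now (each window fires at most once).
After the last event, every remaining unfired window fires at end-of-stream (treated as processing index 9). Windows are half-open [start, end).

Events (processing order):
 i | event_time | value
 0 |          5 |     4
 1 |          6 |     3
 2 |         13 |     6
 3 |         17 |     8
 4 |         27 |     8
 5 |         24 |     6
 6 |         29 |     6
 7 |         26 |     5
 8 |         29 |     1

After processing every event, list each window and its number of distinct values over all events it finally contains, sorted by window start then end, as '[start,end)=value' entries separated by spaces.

[5,12)=2 [13,23)=2 [24,35)=4

i=0 t=5 v=4: → [5,11); WM=−∞
i=1 t=6 v=3: → [5,12); WM=−∞
i=2 t=13 v=6: → [13,19); WM=13
i=3 t=17 v=8: → [13,23); WM=13
i=4 t=27 v=8: → [27,33); WM=13
i=5 t=24 v=6: → [24,33); WM=27
i=6 t=29 v=6: → [24,35); WM=27
i=7 t=26 v=5: → [24,35); WM=27
i=8 t=29 v=1: → [24,35); WM=29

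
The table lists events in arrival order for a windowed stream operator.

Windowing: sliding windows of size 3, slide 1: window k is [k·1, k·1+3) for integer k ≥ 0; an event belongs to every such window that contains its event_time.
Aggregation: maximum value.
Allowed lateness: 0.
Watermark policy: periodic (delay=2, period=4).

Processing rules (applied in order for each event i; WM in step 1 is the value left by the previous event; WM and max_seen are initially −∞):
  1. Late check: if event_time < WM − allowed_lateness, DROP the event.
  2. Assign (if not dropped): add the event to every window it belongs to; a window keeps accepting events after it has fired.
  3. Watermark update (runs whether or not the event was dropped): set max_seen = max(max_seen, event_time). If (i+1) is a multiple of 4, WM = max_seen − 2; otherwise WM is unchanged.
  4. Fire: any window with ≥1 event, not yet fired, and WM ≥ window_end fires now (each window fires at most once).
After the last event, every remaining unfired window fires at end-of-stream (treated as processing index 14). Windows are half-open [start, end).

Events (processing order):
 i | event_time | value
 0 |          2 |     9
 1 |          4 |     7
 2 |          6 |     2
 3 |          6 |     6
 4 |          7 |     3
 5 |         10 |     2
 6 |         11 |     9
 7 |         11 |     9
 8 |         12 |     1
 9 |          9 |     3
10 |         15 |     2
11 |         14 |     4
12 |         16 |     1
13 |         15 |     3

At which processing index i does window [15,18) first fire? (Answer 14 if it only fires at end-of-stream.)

14

i=0 t=2 v=9: → [2,5),[1,4),[0,3); WM=−∞
i=1 t=4 v=7: → [4,7),[3,6),[2,5); WM=−∞
i=2 t=6 v=2: → [6,9),[5,8),[4,7); WM=−∞
i=3 t=6 v=6: → [6,9),[5,8),[4,7); WM=4; [0,3) fires=9 [1,4) fires=9
i=4 t=7 v=3: → [7,10),[6,9),[5,8); WM=4
i=5 t=10 v=2: → [10,13),[9,12),[8,11); WM=4
i=6 t=11 v=9: → [11,14),[10,13),[9,12); WM=4
i=7 t=11 v=9: → [11,14),[10,13),[9,12); WM=9; [2,5) fires=9 [3,6) fires=7 [4,7) fires=7 [5,8) fires=6 [6,9) fires=6
i=8 t=12 v=1: → [12,15),[11,14),[10,13); WM=9
i=9 t=9 v=3: → [9,12),[8,11),[7,10); WM=9
i=10 t=15 v=2: → [15,18),[14,17),[13,16); WM=9
i=11 t=14 v=4: → [14,17),[13,16),[12,15); WM=13; [7,10) fires=3 [8,11) fires=3 [9,12) fires=9 [10,13) fires=9
i=12 t=16 v=1: → [16,19),[15,18),[14,17); WM=13
i=13 t=15 v=3: → [15,18),[14,17),[13,16); WM=13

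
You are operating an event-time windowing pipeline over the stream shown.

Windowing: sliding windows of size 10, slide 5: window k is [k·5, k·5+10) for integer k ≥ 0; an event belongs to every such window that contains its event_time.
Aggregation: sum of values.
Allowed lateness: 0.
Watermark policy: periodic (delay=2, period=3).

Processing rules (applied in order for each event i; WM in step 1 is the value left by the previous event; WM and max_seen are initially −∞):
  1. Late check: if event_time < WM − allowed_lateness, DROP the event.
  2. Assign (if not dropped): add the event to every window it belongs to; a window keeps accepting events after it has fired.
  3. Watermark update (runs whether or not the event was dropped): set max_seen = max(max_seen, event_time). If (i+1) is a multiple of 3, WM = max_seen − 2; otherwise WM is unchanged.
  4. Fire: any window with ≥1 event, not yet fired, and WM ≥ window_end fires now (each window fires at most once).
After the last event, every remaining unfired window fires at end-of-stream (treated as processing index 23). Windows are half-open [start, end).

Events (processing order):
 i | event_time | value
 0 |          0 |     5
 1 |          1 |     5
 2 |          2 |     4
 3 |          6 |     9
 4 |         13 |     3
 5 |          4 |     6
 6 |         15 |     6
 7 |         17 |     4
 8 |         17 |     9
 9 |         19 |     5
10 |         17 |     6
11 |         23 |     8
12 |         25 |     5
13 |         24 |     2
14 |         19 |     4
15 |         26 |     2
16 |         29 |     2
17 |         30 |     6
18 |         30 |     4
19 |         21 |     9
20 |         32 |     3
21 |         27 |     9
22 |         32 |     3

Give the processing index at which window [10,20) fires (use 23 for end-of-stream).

11

i=0 t=0 v=5: → [0,10); WM=−∞
i=1 t=1 v=5: → [0,10); WM=−∞
i=2 t=2 v=4: → [0,10); WM=0
i=3 t=6 v=9: → [5,15),[0,10); WM=0
i=4 t=13 v=3: → [10,20),[5,15); WM=0
i=5 t=4 v=6: → [0,10); WM=11; [0,10) fires=29
i=6 t=15 v=6: → [15,25),[10,20); WM=11
i=7 t=17 v=4: → [15,25),[10,20); WM=11
i=8 t=17 v=9: → [15,25),[10,20); WM=15; [5,15) fires=12
i=9 t=19 v=5: → [15,25),[10,20); WM=15
i=10 t=17 v=6: → [15,25),[10,20); WM=15
i=11 t=23 v=8: → [20,30),[15,25); WM=21; [10,20) fires=33
i=12 t=25 v=5: → [25,35),[20,30); WM=21
i=13 t=24 v=2: → [20,30),[15,25); WM=21
i=14 t=19 v=4: DROP (t<21-0); WM=23
i=15 t=26 v=2: → [25,35),[20,30); WM=23
i=16 t=29 v=2: → [25,35),[20,30); WM=23
i=17 t=30 v=6: → [30,40),[25,35); WM=28; [15,25) fires=40
i=18 t=30 v=4: → [30,40),[25,35); WM=28
i=19 t=21 v=9: DROP (t<28-0); WM=28
i=20 t=32 v=3: → [30,40),[25,35); WM=30; [20,30) fires=19
i=21 t=27 v=9: DROP (t<30-0); WM=30
i=22 t=32 v=3: → [30,40),[25,35); WM=30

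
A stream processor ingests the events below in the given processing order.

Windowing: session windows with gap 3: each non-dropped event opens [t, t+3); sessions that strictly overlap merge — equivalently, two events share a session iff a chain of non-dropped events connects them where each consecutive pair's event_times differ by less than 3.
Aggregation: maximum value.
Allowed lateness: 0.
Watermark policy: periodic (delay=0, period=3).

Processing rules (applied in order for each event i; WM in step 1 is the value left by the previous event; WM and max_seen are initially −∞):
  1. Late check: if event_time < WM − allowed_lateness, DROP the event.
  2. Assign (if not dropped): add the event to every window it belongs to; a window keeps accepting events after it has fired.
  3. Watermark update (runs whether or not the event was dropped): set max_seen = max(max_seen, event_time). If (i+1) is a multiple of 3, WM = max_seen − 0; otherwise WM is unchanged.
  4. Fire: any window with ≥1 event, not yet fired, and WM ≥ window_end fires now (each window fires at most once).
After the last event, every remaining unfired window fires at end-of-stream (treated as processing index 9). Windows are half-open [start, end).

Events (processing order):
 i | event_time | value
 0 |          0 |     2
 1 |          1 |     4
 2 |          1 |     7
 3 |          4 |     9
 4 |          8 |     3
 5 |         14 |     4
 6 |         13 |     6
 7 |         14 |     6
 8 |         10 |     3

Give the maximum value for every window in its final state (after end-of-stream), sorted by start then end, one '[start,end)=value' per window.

i=0 t=0 v=2: → [0,3); WM=−∞
i=1 t=1 v=4: → [0,4); WM=−∞
i=2 t=1 v=7: → [0,4); WM=1
i=3 t=4 v=9: → [4,7); WM=1
i=4 t=8 v=3: → [8,11); WM=1
i=5 t=14 v=4: → [14,17); WM=14
i=6 t=13 v=6: DROP (t<14-0); WM=14
i=7 t=14 v=6: → [14,17); WM=14
i=8 t=10 v=3: DROP (t<14-0); WM=14

[0,4)=7 [4,7)=9 [8,11)=3 [14,17)=6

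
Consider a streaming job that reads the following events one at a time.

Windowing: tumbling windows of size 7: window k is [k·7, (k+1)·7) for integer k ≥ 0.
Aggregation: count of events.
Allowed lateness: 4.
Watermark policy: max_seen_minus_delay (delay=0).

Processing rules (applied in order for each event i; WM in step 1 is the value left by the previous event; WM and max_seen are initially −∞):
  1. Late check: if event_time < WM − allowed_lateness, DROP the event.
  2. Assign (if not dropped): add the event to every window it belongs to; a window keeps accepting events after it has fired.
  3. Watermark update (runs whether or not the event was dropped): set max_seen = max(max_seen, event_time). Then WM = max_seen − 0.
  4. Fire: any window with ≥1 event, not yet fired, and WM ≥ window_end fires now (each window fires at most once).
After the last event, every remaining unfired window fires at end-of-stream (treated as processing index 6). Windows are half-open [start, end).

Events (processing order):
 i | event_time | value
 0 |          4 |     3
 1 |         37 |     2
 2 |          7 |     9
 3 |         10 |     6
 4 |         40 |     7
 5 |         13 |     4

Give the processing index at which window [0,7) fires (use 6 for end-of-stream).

1

i=0 t=4 v=3: → [0,7); WM=4
i=1 t=37 v=2: → [35,42); WM=37; [0,7) fires=1
i=2 t=7 v=9: DROP (t<37-4); WM=37
i=3 t=10 v=6: DROP (t<37-4); WM=37
i=4 t=40 v=7: → [35,42); WM=40
i=5 t=13 v=4: DROP (t<40-4); WM=40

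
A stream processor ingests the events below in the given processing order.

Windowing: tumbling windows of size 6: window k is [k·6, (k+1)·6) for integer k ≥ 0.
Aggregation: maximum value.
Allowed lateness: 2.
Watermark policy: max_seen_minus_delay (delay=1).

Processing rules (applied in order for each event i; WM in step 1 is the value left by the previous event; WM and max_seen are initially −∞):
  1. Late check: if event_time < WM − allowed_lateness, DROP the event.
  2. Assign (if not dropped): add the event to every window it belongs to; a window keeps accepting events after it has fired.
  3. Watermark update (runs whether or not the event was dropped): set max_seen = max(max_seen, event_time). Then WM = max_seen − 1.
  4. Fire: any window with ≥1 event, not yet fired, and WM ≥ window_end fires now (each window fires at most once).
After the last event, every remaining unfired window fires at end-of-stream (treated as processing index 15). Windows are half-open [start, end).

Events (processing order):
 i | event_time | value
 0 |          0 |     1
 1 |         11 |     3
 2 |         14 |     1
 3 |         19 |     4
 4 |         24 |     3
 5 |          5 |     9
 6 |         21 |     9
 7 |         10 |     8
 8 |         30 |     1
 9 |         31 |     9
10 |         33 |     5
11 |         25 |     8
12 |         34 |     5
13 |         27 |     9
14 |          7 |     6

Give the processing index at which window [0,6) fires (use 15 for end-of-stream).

1

i=0 t=0 v=1: → [0,6); WM=-1
i=1 t=11 v=3: → [6,12); WM=10; [0,6) fires=1
i=2 t=14 v=1: → [12,18); WM=13; [6,12) fires=3
i=3 t=19 v=4: → [18,24); WM=18; [12,18) fires=1
i=4 t=24 v=3: → [24,30); WM=23
i=5 t=5 v=9: DROP (t<23-2); WM=23
i=6 t=21 v=9: → [18,24); WM=23
i=7 t=10 v=8: DROP (t<23-2); WM=23
i=8 t=30 v=1: → [30,36); WM=29; [18,24) fires=9
i=9 t=31 v=9: → [30,36); WM=30; [24,30) fires=3
i=10 t=33 v=5: → [30,36); WM=32
i=11 t=25 v=8: DROP (t<32-2); WM=32
i=12 t=34 v=5: → [30,36); WM=33
i=13 t=27 v=9: DROP (t<33-2); WM=33
i=14 t=7 v=6: DROP (t<33-2); WM=33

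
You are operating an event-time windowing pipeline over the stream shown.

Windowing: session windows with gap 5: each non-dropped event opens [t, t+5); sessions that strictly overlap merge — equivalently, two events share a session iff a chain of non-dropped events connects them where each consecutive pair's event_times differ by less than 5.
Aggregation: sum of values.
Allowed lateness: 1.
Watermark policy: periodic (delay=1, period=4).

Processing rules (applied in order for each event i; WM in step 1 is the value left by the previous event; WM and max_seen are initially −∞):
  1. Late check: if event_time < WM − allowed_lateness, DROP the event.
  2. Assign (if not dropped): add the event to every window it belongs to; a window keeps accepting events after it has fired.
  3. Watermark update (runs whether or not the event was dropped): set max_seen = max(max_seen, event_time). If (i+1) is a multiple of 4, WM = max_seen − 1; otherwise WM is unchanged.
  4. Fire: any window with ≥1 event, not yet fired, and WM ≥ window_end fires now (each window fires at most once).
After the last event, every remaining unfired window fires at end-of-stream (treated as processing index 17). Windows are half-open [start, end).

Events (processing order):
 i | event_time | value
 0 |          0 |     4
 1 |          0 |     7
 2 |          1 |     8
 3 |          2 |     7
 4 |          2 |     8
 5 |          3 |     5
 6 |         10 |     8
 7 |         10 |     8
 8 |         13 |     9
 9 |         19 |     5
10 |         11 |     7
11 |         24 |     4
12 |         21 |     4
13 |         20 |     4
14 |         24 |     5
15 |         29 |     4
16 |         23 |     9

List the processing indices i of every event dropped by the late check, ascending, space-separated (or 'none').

12 13 16

i=0 t=0 v=4: → [0,5); WM=−∞
i=1 t=0 v=7: → [0,5); WM=−∞
i=2 t=1 v=8: → [0,6); WM=−∞
i=3 t=2 v=7: → [0,7); WM=1
i=4 t=2 v=8: → [0,7); WM=1
i=5 t=3 v=5: → [0,8); WM=1
i=6 t=10 v=8: → [10,15); WM=1
i=7 t=10 v=8: → [10,15); WM=9
i=8 t=13 v=9: → [10,18); WM=9
i=9 t=19 v=5: → [19,24); WM=9
i=10 t=11 v=7: → [10,18); WM=9
i=11 t=24 v=4: → [24,29); WM=23
i=12 t=21 v=4: DROP (t<23-1); WM=23
i=13 t=20 v=4: DROP (t<23-1); WM=23
i=14 t=24 v=5: → [24,29); WM=23
i=15 t=29 v=4: → [29,34); WM=28
i=16 t=23 v=9: DROP (t<28-1); WM=28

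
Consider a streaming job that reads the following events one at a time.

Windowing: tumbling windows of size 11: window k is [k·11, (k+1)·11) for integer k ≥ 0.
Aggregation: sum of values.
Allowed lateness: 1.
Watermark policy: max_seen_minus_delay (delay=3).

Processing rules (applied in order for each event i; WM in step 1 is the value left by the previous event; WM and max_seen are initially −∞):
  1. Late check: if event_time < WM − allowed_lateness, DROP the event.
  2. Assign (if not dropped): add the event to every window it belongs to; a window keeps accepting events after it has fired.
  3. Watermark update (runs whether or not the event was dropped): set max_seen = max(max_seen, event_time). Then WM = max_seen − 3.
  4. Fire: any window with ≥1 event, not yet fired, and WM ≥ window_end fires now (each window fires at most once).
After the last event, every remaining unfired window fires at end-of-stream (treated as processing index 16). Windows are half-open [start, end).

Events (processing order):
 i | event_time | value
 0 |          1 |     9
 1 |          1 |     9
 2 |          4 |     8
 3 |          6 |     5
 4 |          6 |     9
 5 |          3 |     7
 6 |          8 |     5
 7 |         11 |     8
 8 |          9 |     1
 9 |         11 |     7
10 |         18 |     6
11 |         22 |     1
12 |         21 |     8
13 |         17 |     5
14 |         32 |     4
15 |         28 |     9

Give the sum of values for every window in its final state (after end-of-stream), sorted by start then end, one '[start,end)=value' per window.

i=0 t=1 v=9: → [0,11); WM=-2
i=1 t=1 v=9: → [0,11); WM=-2
i=2 t=4 v=8: → [0,11); WM=1
i=3 t=6 v=5: → [0,11); WM=3
i=4 t=6 v=9: → [0,11); WM=3
i=5 t=3 v=7: → [0,11); WM=3
i=6 t=8 v=5: → [0,11); WM=5
i=7 t=11 v=8: → [11,22); WM=8
i=8 t=9 v=1: → [0,11); WM=8
i=9 t=11 v=7: → [11,22); WM=8
i=10 t=18 v=6: → [11,22); WM=15; [0,11) fires=53
i=11 t=22 v=1: → [22,33); WM=19
i=12 t=21 v=8: → [11,22); WM=19
i=13 t=17 v=5: DROP (t<19-1); WM=19
i=14 t=32 v=4: → [22,33); WM=29; [11,22) fires=29
i=15 t=28 v=9: → [22,33); WM=29

[0,11)=53 [11,22)=29 [22,33)=14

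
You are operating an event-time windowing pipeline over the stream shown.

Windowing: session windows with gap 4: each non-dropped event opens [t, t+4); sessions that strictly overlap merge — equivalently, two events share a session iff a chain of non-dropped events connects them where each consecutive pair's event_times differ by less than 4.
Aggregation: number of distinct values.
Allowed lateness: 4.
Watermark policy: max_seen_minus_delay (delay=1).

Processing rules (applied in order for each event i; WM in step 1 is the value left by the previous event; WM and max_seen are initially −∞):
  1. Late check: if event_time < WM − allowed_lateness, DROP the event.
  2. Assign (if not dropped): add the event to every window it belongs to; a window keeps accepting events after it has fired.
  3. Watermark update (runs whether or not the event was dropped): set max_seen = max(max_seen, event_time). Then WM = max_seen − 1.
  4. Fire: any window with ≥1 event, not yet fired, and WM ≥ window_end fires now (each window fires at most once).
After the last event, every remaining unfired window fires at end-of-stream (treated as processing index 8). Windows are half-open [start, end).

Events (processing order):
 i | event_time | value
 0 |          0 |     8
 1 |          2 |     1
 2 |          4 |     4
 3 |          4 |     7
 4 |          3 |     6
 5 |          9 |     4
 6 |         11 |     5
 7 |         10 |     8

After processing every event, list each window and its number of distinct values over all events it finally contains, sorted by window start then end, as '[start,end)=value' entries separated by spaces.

i=0 t=0 v=8: → [0,4); WM=-1
i=1 t=2 v=1: → [0,6); WM=1
i=2 t=4 v=4: → [0,8); WM=3
i=3 t=4 v=7: → [0,8); WM=3
i=4 t=3 v=6: → [0,8); WM=3
i=5 t=9 v=4: → [9,13); WM=8
i=6 t=11 v=5: → [9,15); WM=10
i=7 t=10 v=8: → [9,15); WM=10

[0,8)=5 [9,15)=3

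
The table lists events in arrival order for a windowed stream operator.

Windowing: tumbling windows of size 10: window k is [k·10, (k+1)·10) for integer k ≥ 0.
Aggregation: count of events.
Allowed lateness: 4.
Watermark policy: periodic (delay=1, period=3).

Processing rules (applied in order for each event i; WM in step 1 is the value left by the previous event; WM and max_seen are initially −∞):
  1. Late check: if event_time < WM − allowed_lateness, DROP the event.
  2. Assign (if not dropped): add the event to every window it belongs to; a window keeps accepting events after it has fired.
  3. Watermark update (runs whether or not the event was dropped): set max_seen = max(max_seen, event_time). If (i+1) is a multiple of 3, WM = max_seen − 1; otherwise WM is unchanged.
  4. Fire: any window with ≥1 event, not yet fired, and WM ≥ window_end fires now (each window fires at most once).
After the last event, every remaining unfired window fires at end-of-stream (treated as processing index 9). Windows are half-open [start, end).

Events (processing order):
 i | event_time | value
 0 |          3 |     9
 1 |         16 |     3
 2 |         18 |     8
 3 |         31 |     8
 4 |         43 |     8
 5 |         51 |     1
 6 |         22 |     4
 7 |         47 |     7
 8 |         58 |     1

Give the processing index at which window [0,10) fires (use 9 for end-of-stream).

i=0 t=3 v=9: → [0,10); WM=−∞
i=1 t=16 v=3: → [10,20); WM=−∞
i=2 t=18 v=8: → [10,20); WM=17; [0,10) fires=1
i=3 t=31 v=8: → [30,40); WM=17
i=4 t=43 v=8: → [40,50); WM=17
i=5 t=51 v=1: → [50,60); WM=50; [10,20) fires=2 [30,40) fires=1 [40,50) fires=1
i=6 t=22 v=4: DROP (t<50-4); WM=50
i=7 t=47 v=7: → [40,50); WM=50
i=8 t=58 v=1: → [50,60); WM=57

2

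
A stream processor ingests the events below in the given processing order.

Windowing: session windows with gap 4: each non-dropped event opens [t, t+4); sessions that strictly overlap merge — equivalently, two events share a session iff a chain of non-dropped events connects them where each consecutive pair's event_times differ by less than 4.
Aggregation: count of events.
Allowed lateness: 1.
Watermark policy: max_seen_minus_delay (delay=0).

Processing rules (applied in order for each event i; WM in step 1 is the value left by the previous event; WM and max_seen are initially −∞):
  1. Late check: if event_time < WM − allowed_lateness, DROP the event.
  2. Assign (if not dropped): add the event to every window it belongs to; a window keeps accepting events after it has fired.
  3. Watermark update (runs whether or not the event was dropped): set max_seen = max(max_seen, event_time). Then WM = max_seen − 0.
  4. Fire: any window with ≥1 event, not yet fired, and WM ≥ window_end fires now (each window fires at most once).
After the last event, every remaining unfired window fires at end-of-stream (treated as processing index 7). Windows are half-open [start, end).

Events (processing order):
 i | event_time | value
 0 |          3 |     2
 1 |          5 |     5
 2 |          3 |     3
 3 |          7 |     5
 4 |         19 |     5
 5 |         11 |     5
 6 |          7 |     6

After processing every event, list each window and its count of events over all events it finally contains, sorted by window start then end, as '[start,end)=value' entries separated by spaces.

i=0 t=3 v=2: → [3,7); WM=3
i=1 t=5 v=5: → [3,9); WM=5
i=2 t=3 v=3: DROP (t<5-1); WM=5
i=3 t=7 v=5: → [3,11); WM=7
i=4 t=19 v=5: → [19,23); WM=19
i=5 t=11 v=5: DROP (t<19-1); WM=19
i=6 t=7 v=6: DROP (t<19-1); WM=19

[3,11)=3 [19,23)=1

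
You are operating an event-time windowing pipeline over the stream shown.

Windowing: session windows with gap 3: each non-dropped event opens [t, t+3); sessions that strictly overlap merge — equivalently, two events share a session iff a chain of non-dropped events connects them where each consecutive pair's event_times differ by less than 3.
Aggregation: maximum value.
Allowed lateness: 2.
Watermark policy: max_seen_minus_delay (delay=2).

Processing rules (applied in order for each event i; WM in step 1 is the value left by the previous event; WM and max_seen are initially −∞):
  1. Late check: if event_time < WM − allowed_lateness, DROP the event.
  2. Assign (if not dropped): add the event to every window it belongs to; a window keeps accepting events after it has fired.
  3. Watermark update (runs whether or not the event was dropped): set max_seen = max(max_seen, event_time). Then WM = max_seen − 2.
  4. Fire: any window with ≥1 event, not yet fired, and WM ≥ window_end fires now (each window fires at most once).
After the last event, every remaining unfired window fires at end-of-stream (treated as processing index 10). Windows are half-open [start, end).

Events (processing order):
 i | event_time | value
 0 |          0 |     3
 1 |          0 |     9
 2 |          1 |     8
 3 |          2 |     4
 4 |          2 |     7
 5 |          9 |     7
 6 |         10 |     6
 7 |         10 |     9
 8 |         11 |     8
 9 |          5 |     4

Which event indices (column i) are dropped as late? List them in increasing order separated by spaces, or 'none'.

9

i=0 t=0 v=3: → [0,3); WM=-2
i=1 t=0 v=9: → [0,3); WM=-2
i=2 t=1 v=8: → [0,4); WM=-1
i=3 t=2 v=4: → [0,5); WM=0
i=4 t=2 v=7: → [0,5); WM=0
i=5 t=9 v=7: → [9,12); WM=7
i=6 t=10 v=6: → [9,13); WM=8
i=7 t=10 v=9: → [9,13); WM=8
i=8 t=11 v=8: → [9,14); WM=9
i=9 t=5 v=4: DROP (t<9-2); WM=9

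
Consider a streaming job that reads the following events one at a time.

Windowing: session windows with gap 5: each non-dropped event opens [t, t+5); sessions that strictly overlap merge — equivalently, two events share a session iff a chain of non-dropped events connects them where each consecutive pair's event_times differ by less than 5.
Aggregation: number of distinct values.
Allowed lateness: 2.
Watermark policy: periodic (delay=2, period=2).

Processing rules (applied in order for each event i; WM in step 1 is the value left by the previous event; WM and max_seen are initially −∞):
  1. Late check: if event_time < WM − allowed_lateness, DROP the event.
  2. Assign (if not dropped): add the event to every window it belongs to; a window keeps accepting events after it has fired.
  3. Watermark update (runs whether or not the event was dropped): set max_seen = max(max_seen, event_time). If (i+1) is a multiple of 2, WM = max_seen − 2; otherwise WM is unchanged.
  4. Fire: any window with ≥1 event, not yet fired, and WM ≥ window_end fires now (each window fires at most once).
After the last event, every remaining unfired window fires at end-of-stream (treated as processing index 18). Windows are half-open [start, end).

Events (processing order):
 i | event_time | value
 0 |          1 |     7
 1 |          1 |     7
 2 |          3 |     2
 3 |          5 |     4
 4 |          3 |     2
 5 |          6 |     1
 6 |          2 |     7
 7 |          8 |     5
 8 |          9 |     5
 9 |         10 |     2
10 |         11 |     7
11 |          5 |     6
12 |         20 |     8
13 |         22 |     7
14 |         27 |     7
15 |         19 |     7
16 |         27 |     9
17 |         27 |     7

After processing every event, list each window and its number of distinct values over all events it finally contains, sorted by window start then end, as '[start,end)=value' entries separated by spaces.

[1,16)=5 [19,27)=2 [27,32)=2

i=0 t=1 v=7: → [1,6); WM=−∞
i=1 t=1 v=7: → [1,6); WM=-1
i=2 t=3 v=2: → [1,8); WM=-1
i=3 t=5 v=4: → [1,10); WM=3
i=4 t=3 v=2: → [1,10); WM=3
i=5 t=6 v=1: → [1,11); WM=4
i=6 t=2 v=7: → [1,11); WM=4
i=7 t=8 v=5: → [1,13); WM=6
i=8 t=9 v=5: → [1,14); WM=6
i=9 t=10 v=2: → [1,15); WM=8
i=10 t=11 v=7: → [1,16); WM=8
i=11 t=5 v=6: DROP (t<8-2); WM=9
i=12 t=20 v=8: → [20,25); WM=9
i=13 t=22 v=7: → [20,27); WM=20
i=14 t=27 v=7: → [27,32); WM=20
i=15 t=19 v=7: → [19,27); WM=25
i=16 t=27 v=9: → [27,32); WM=25
i=17 t=27 v=7: → [27,32); WM=25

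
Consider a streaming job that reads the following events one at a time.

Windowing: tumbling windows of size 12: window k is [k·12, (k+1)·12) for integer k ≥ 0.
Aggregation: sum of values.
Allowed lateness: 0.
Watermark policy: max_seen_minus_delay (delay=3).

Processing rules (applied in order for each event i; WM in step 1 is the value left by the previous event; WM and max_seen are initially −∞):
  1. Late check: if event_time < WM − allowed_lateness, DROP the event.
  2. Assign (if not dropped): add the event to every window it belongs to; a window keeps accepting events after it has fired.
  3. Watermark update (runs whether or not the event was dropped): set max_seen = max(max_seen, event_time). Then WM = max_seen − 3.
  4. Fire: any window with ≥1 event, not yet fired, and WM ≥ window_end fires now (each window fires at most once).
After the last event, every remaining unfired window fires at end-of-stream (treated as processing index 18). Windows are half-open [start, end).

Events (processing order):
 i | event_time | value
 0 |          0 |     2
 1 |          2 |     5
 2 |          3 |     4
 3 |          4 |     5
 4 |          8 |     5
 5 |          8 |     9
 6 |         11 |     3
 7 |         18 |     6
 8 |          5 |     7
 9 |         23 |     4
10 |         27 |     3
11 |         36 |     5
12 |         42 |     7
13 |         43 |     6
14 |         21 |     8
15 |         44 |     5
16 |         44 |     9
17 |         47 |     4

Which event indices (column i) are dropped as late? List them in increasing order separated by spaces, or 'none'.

i=0 t=0 v=2: → [0,12); WM=-3
i=1 t=2 v=5: → [0,12); WM=-1
i=2 t=3 v=4: → [0,12); WM=0
i=3 t=4 v=5: → [0,12); WM=1
i=4 t=8 v=5: → [0,12); WM=5
i=5 t=8 v=9: → [0,12); WM=5
i=6 t=11 v=3: → [0,12); WM=8
i=7 t=18 v=6: → [12,24); WM=15; [0,12) fires=33
i=8 t=5 v=7: DROP (t<15-0); WM=15
i=9 t=23 v=4: → [12,24); WM=20
i=10 t=27 v=3: → [24,36); WM=24; [12,24) fires=10
i=11 t=36 v=5: → [36,48); WM=33
i=12 t=42 v=7: → [36,48); WM=39; [24,36) fires=3
i=13 t=43 v=6: → [36,48); WM=40
i=14 t=21 v=8: DROP (t<40-0); WM=40
i=15 t=44 v=5: → [36,48); WM=41
i=16 t=44 v=9: → [36,48); WM=41
i=17 t=47 v=4: → [36,48); WM=44

8 14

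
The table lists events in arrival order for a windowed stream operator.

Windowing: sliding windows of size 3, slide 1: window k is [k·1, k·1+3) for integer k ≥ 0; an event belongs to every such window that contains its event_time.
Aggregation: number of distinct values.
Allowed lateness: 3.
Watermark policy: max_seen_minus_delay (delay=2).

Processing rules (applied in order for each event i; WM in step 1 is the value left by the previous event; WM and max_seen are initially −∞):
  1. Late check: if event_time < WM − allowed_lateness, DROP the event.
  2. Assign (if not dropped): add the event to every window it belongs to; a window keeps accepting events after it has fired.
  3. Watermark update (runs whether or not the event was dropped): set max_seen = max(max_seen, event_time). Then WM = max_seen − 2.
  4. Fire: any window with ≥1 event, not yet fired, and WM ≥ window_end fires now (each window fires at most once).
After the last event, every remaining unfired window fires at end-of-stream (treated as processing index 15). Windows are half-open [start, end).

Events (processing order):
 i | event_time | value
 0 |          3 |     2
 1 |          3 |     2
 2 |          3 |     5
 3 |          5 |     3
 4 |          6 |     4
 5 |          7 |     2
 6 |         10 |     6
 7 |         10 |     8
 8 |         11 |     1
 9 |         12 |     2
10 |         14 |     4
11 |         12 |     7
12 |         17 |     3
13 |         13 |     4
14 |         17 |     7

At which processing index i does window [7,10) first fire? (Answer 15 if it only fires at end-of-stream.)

i=0 t=3 v=2: → [3,6),[2,5),[1,4); WM=1
i=1 t=3 v=2: → [3,6),[2,5),[1,4); WM=1
i=2 t=3 v=5: → [3,6),[2,5),[1,4); WM=1
i=3 t=5 v=3: → [5,8),[4,7),[3,6); WM=3
i=4 t=6 v=4: → [6,9),[5,8),[4,7); WM=4; [1,4) fires=2
i=5 t=7 v=2: → [7,10),[6,9),[5,8); WM=5; [2,5) fires=2
i=6 t=10 v=6: → [10,13),[9,12),[8,11); WM=8; [3,6) fires=3 [4,7) fires=2 [5,8) fires=3
i=7 t=10 v=8: → [10,13),[9,12),[8,11); WM=8
i=8 t=11 v=1: → [11,14),[10,13),[9,12); WM=9; [6,9) fires=2
i=9 t=12 v=2: → [12,15),[11,14),[10,13); WM=10; [7,10) fires=1
i=10 t=14 v=4: → [14,17),[13,16),[12,15); WM=12; [8,11) fires=2 [9,12) fires=3
i=11 t=12 v=7: → [12,15),[11,14),[10,13); WM=12
i=12 t=17 v=3: → [17,20),[16,19),[15,18); WM=15; [10,13) fires=5 [11,14) fires=3 [12,15) fires=3
i=13 t=13 v=4: → [13,16),[12,15),[11,14); WM=15
i=14 t=17 v=7: → [17,20),[16,19),[15,18); WM=15

9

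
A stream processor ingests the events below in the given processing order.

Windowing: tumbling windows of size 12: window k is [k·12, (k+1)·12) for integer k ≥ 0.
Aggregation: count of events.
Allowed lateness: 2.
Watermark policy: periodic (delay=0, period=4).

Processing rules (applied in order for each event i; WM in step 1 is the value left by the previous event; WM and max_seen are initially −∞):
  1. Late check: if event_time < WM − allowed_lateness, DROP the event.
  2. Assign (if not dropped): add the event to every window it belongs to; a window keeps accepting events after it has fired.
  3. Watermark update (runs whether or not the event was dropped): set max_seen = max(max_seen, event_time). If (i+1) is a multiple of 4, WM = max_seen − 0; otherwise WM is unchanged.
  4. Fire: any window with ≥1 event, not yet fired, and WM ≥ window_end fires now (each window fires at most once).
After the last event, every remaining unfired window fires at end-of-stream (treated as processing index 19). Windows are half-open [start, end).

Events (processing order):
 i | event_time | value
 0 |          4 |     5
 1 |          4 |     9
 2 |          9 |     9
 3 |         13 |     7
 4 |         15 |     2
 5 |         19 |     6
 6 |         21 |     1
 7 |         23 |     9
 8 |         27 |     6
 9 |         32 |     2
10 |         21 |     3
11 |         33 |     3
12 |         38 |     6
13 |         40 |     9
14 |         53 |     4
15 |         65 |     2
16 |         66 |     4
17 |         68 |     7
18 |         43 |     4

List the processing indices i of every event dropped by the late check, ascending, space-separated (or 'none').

i=0 t=4 v=5: → [0,12); WM=−∞
i=1 t=4 v=9: → [0,12); WM=−∞
i=2 t=9 v=9: → [0,12); WM=−∞
i=3 t=13 v=7: → [12,24); WM=13; [0,12) fires=3
i=4 t=15 v=2: → [12,24); WM=13
i=5 t=19 v=6: → [12,24); WM=13
i=6 t=21 v=1: → [12,24); WM=13
i=7 t=23 v=9: → [12,24); WM=23
i=8 t=27 v=6: → [24,36); WM=23
i=9 t=32 v=2: → [24,36); WM=23
i=10 t=21 v=3: → [12,24); WM=23
i=11 t=33 v=3: → [24,36); WM=33; [12,24) fires=6
i=12 t=38 v=6: → [36,48); WM=33
i=13 t=40 v=9: → [36,48); WM=33
i=14 t=53 v=4: → [48,60); WM=33
i=15 t=65 v=2: → [60,72); WM=65; [24,36) fires=3 [36,48) fires=2 [48,60) fires=1
i=16 t=66 v=4: → [60,72); WM=65
i=17 t=68 v=7: → [60,72); WM=65
i=18 t=43 v=4: DROP (t<65-2); WM=65

18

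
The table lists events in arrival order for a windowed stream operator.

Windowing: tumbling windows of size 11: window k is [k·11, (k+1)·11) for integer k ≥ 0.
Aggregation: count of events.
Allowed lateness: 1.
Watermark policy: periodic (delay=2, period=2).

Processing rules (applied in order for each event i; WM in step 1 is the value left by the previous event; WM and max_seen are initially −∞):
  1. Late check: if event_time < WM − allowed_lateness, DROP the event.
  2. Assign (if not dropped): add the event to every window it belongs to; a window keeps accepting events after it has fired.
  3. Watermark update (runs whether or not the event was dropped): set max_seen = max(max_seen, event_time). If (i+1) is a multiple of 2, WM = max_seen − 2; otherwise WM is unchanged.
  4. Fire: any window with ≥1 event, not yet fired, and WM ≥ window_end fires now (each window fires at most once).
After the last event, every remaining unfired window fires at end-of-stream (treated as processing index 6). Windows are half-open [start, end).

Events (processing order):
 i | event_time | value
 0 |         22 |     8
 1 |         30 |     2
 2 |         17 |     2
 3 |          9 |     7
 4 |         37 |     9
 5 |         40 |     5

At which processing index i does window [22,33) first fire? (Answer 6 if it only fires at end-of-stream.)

5

i=0 t=22 v=8: → [22,33); WM=−∞
i=1 t=30 v=2: → [22,33); WM=28
i=2 t=17 v=2: DROP (t<28-1); WM=28
i=3 t=9 v=7: DROP (t<28-1); WM=28
i=4 t=37 v=9: → [33,44); WM=28
i=5 t=40 v=5: → [33,44); WM=38; [22,33) fires=2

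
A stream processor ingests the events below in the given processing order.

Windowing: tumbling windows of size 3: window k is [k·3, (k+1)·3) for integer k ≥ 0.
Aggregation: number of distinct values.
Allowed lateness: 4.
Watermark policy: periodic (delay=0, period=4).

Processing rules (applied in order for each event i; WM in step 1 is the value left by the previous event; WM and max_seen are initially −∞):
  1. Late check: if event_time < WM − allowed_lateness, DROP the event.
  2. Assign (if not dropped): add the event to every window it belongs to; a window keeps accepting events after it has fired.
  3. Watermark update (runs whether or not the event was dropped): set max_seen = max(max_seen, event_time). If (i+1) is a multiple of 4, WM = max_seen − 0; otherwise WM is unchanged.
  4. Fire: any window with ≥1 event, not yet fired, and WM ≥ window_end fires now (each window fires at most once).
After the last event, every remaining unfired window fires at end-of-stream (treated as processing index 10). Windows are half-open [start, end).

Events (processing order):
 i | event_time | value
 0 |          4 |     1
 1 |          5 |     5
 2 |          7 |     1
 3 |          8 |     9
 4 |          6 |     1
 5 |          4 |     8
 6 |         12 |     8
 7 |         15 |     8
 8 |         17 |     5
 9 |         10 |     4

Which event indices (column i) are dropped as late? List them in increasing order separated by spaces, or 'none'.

i=0 t=4 v=1: → [3,6); WM=−∞
i=1 t=5 v=5: → [3,6); WM=−∞
i=2 t=7 v=1: → [6,9); WM=−∞
i=3 t=8 v=9: → [6,9); WM=8; [3,6) fires=2
i=4 t=6 v=1: → [6,9); WM=8
i=5 t=4 v=8: → [3,6); WM=8
i=6 t=12 v=8: → [12,15); WM=8
i=7 t=15 v=8: → [15,18); WM=15; [6,9) fires=2 [12,15) fires=1
i=8 t=17 v=5: → [15,18); WM=15
i=9 t=10 v=4: DROP (t<15-4); WM=15

9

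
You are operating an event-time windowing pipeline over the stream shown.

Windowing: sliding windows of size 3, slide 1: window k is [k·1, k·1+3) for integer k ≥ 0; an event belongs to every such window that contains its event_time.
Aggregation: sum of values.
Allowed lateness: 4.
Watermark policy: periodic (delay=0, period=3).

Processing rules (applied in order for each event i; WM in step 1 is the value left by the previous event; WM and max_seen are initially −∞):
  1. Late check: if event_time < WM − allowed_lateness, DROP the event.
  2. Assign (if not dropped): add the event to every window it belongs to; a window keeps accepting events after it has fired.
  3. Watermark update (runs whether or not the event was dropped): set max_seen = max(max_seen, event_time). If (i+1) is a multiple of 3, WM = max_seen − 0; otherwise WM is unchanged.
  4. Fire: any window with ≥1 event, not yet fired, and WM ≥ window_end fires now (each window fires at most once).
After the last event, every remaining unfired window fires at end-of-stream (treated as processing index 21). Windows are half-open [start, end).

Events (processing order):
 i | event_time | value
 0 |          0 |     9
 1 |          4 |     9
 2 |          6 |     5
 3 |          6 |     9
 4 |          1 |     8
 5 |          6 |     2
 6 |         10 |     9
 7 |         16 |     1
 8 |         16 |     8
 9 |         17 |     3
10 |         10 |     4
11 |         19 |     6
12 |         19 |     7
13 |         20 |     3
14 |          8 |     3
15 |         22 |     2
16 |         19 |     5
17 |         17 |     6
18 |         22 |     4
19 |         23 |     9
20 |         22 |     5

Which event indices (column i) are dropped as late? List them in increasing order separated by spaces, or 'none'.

4 10 14

i=0 t=0 v=9: → [0,3); WM=−∞
i=1 t=4 v=9: → [4,7),[3,6),[2,5); WM=−∞
i=2 t=6 v=5: → [6,9),[5,8),[4,7); WM=6; [0,3) fires=9 [2,5) fires=9 [3,6) fires=9
i=3 t=6 v=9: → [6,9),[5,8),[4,7); WM=6
i=4 t=1 v=8: DROP (t<6-4); WM=6
i=5 t=6 v=2: → [6,9),[5,8),[4,7); WM=6
i=6 t=10 v=9: → [10,13),[9,12),[8,11); WM=6
i=7 t=16 v=1: → [16,19),[15,18),[14,17); WM=6
i=8 t=16 v=8: → [16,19),[15,18),[14,17); WM=16; [4,7) fires=25 [5,8) fires=16 [6,9) fires=16 [8,11) fires=9 [9,12) fires=9 [10,13) fires=9
i=9 t=17 v=3: → [17,20),[16,19),[15,18); WM=16
i=10 t=10 v=4: DROP (t<16-4); WM=16
i=11 t=19 v=6: → [19,22),[18,21),[17,20); WM=19; [14,17) fires=9 [15,18) fires=12 [16,19) fires=12
i=12 t=19 v=7: → [19,22),[18,21),[17,20); WM=19
i=13 t=20 v=3: → [20,23),[19,22),[18,21); WM=19
i=14 t=8 v=3: DROP (t<19-4); WM=20; [17,20) fires=16
i=15 t=22 v=2: → [22,25),[21,24),[20,23); WM=20
i=16 t=19 v=5: → [19,22),[18,21),[17,20); WM=20
i=17 t=17 v=6: → [17,20),[16,19),[15,18); WM=22; [18,21) fires=21 [19,22) fires=21
i=18 t=22 v=4: → [22,25),[21,24),[20,23); WM=22
i=19 t=23 v=9: → [23,26),[22,25),[21,24); WM=22
i=20 t=22 v=5: → [22,25),[21,24),[20,23); WM=23; [20,23) fires=14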